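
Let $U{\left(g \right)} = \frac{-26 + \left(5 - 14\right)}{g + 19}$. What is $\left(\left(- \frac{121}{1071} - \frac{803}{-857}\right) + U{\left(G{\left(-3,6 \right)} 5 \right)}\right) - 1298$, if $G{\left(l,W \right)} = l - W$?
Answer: $- \frac{30923711695}{23864022} \approx -1295.8$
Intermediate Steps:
$U{\left(g \right)} = - \frac{35}{19 + g}$ ($U{\left(g \right)} = \frac{-26 - 9}{19 + g} = - \frac{35}{19 + g}$)
$\left(\left(- \frac{121}{1071} - \frac{803}{-857}\right) + U{\left(G{\left(-3,6 \right)} 5 \right)}\right) - 1298 = \left(\left(- \frac{121}{1071} - \frac{803}{-857}\right) - \frac{35}{19 + \left(-3 - 6\right) 5}\right) - 1298 = \left(\left(\left(-121\right) \frac{1}{1071} - - \frac{803}{857}\right) - \frac{35}{19 + \left(-3 - 6\right) 5}\right) - 1298 = \left(\left(- \frac{121}{1071} + \frac{803}{857}\right) - \frac{35}{19 - 45}\right) - 1298 = \left(\frac{756316}{917847} - \frac{35}{19 - 45}\right) - 1298 = \left(\frac{756316}{917847} - \frac{35}{-26}\right) - 1298 = \left(\frac{756316}{917847} - - \frac{35}{26}\right) - 1298 = \left(\frac{756316}{917847} + \frac{35}{26}\right) - 1298 = \frac{51788861}{23864022} - 1298 = - \frac{30923711695}{23864022}$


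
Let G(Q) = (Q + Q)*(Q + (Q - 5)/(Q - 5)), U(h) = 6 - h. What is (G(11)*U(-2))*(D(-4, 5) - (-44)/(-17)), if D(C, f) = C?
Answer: -236544/17 ≈ -13914.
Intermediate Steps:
G(Q) = 2*Q*(1 + Q) (G(Q) = (2*Q)*(Q + (-5 + Q)/(-5 + Q)) = (2*Q)*(Q + 1) = (2*Q)*(1 + Q) = 2*Q*(1 + Q))
(G(11)*U(-2))*(D(-4, 5) - (-44)/(-17)) = ((2*11*(1 + 11))*(6 - 1*(-2)))*(-4 - (-44)/(-17)) = ((2*11*12)*(6 + 2))*(-4 - (-44)*(-1)/17) = (264*8)*(-4 - 1*44/17) = 2112*(-4 - 44/17) = 2112*(-112/17) = -236544/17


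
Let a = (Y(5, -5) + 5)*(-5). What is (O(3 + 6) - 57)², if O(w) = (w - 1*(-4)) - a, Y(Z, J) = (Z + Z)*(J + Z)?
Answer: 361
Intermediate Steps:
Y(Z, J) = 2*Z*(J + Z) (Y(Z, J) = (2*Z)*(J + Z) = 2*Z*(J + Z))
a = -25 (a = (2*5*(-5 + 5) + 5)*(-5) = (2*5*0 + 5)*(-5) = (0 + 5)*(-5) = 5*(-5) = -25)
O(w) = 29 + w (O(w) = (w - 1*(-4)) - 1*(-25) = (w + 4) + 25 = (4 + w) + 25 = 29 + w)
(O(3 + 6) - 57)² = ((29 + (3 + 6)) - 57)² = ((29 + 9) - 57)² = (38 - 57)² = (-19)² = 361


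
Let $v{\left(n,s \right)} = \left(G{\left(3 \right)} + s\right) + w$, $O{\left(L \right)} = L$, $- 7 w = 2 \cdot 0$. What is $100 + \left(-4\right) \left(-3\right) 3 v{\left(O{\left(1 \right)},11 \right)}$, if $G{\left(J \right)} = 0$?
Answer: $496$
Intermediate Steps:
$w = 0$ ($w = - \frac{2 \cdot 0}{7} = \left(- \frac{1}{7}\right) 0 = 0$)
$v{\left(n,s \right)} = s$ ($v{\left(n,s \right)} = \left(0 + s\right) + 0 = s + 0 = s$)
$100 + \left(-4\right) \left(-3\right) 3 v{\left(O{\left(1 \right)},11 \right)} = 100 + \left(-4\right) \left(-3\right) 3 \cdot 11 = 100 + 12 \cdot 3 \cdot 11 = 100 + 36 \cdot 11 = 100 + 396 = 496$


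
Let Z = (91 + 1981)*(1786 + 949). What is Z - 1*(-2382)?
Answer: 5669302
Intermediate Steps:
Z = 5666920 (Z = 2072*2735 = 5666920)
Z - 1*(-2382) = 5666920 - 1*(-2382) = 5666920 + 2382 = 5669302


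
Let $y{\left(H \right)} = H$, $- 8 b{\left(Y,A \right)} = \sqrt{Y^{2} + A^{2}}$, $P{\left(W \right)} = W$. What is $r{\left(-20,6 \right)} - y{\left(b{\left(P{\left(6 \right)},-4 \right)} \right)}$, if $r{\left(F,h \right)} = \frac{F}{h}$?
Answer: $- \frac{10}{3} + \frac{\sqrt{13}}{4} \approx -2.4319$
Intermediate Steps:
$b{\left(Y,A \right)} = - \frac{\sqrt{A^{2} + Y^{2}}}{8}$ ($b{\left(Y,A \right)} = - \frac{\sqrt{Y^{2} + A^{2}}}{8} = - \frac{\sqrt{A^{2} + Y^{2}}}{8}$)
$r{\left(-20,6 \right)} - y{\left(b{\left(P{\left(6 \right)},-4 \right)} \right)} = - \frac{20}{6} - - \frac{\sqrt{\left(-4\right)^{2} + 6^{2}}}{8} = \left(-20\right) \frac{1}{6} - - \frac{\sqrt{16 + 36}}{8} = - \frac{10}{3} - - \frac{\sqrt{52}}{8} = - \frac{10}{3} - - \frac{2 \sqrt{13}}{8} = - \frac{10}{3} - - \frac{\sqrt{13}}{4} = - \frac{10}{3} + \frac{\sqrt{13}}{4}$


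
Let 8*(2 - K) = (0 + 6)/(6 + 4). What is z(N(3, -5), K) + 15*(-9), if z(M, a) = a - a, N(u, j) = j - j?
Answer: -135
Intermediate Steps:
N(u, j) = 0
K = 77/40 (K = 2 - (0 + 6)/(8*(6 + 4)) = 2 - 3/(4*10) = 2 - ⅛*⅗ = 2 - 3/40 = 77/40 ≈ 1.9250)
z(M, a) = 0
z(N(3, -5), K) + 15*(-9) = 0 + 15*(-9) = 0 - 135 = -135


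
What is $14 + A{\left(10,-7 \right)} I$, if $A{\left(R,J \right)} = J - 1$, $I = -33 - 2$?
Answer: $294$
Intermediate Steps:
$I = -35$
$A{\left(R,J \right)} = -1 + J$ ($A{\left(R,J \right)} = J - 1 = -1 + J$)
$14 + A{\left(10,-7 \right)} I = 14 + \left(-1 - 7\right) \left(-35\right) = 14 - -280 = 14 + 280 = 294$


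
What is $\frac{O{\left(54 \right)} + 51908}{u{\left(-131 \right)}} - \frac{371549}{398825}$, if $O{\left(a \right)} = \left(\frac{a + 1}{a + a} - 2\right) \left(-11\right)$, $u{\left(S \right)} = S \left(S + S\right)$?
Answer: $\frac{859295877851}{1478354938200} \approx 0.58125$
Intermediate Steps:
$u{\left(S \right)} = 2 S^{2}$ ($u{\left(S \right)} = S 2 S = 2 S^{2}$)
$O{\left(a \right)} = 22 - \frac{11 \left(1 + a\right)}{2 a}$ ($O{\left(a \right)} = \left(\frac{1 + a}{2 a} - 2\right) \left(-11\right) = \left(-2 + \frac{1 + a}{2 a}\right) \left(-11\right) = 22 - \frac{11 \left(1 + a\right)}{2 a}$)
$\frac{O{\left(54 \right)} + 51908}{u{\left(-131 \right)}} - \frac{371549}{398825} = \frac{\frac{11 \left(-1 + 3 \cdot 54\right)}{2 \cdot 54} + 51908}{2 \left(-131\right)^{2}} - \frac{371549}{398825} = \frac{\frac{11}{2} \cdot \frac{1}{54} \left(-1 + 162\right) + 51908}{2 \cdot 17161} - \frac{371549}{398825} = \frac{\frac{11}{2} \cdot \frac{1}{54} \cdot 161 + 51908}{34322} - \frac{371549}{398825} = \left(\frac{1771}{108} + 51908\right) \frac{1}{34322} - \frac{371549}{398825} = \frac{5607835}{108} \cdot \frac{1}{34322} - \frac{371549}{398825} = \frac{5607835}{3706776} - \frac{371549}{398825} = \frac{859295877851}{1478354938200}$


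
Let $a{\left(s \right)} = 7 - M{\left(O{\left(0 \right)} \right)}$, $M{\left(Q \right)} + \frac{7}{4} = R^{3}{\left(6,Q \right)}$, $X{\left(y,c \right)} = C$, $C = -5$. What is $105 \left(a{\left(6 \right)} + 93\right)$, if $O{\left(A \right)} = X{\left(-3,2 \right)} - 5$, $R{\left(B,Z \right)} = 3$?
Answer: $\frac{31395}{4} \approx 7848.8$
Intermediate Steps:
$X{\left(y,c \right)} = -5$
$O{\left(A \right)} = -10$ ($O{\left(A \right)} = -5 - 5 = -10$)
$M{\left(Q \right)} = \frac{101}{4}$ ($M{\left(Q \right)} = - \frac{7}{4} + 3^{3} = - \frac{7}{4} + 27 = \frac{101}{4}$)
$a{\left(s \right)} = - \frac{73}{4}$ ($a{\left(s \right)} = 7 - \frac{101}{4} = - \frac{73}{4}$)
$105 \left(a{\left(6 \right)} + 93\right) = 105 \left(- \frac{73}{4} + 93\right) = 105 \cdot \frac{299}{4} = \frac{31395}{4}$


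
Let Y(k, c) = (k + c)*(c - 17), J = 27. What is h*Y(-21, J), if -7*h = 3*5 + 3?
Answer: -1080/7 ≈ -154.29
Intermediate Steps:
h = -18/7 (h = -(3*5 + 3)/7 = -(15 + 3)/7 = -⅐*18 = -18/7 ≈ -2.5714)
Y(k, c) = (-17 + c)*(c + k) (Y(k, c) = (c + k)*(-17 + c) = (-17 + c)*(c + k))
h*Y(-21, J) = -18*(27² - 17*27 - 17*(-21) + 27*(-21))/7 = -18*(729 - 459 + 357 - 567)/7 = -18/7*60 = -1080/7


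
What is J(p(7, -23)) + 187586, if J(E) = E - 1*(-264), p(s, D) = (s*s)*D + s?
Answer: 186730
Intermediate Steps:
p(s, D) = s + D*s² (p(s, D) = s²*D + s = D*s² + s = s + D*s²)
J(E) = 264 + E (J(E) = E + 264 = 264 + E)
J(p(7, -23)) + 187586 = (264 + 7*(1 - 23*7)) + 187586 = (264 + 7*(1 - 161)) + 187586 = (264 + 7*(-160)) + 187586 = (264 - 1120) + 187586 = -856 + 187586 = 186730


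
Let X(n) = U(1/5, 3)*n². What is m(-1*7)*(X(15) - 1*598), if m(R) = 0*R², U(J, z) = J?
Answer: 0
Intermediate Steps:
m(R) = 0
X(n) = n²/5
m(-1*7)*(X(15) - 1*598) = 0*((⅕)*15² - 1*598) = 0*((⅕)*225 - 598) = 0*(45 - 598) = 0*(-553) = 0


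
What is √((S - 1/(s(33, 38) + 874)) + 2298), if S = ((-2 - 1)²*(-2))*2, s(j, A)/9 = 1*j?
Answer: √3101745971/1171 ≈ 47.560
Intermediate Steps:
s(j, A) = 9*j (s(j, A) = 9*(1*j) = 9*j)
S = -36 (S = ((-3)²*(-2))*2 = (9*(-2))*2 = -18*2 = -36)
√((S - 1/(s(33, 38) + 874)) + 2298) = √((-36 - 1/(9*33 + 874)) + 2298) = √((-36 - 1/(297 + 874)) + 2298) = √((-36 - 1/1171) + 2298) = √(-42157/1171 + 2298) = √(2648801/1171) = √3101745971/1171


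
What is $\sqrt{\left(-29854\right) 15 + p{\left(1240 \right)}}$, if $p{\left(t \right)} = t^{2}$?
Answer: $\sqrt{1089790} \approx 1043.9$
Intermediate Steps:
$\sqrt{\left(-29854\right) 15 + p{\left(1240 \right)}} = \sqrt{\left(-29854\right) 15 + 1240^{2}} = \sqrt{-447810 + 1537600} = \sqrt{1089790}$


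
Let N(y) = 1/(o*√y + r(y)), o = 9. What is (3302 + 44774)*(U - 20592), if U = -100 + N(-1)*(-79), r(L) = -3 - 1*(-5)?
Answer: -4974389784/5 + 2010708*I/5 ≈ -9.9488e+8 + 4.0214e+5*I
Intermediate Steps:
r(L) = 2 (r(L) = -3 + 5 = 2)
N(y) = 1/(2 + 9*√y) (N(y) = 1/(9*√y + 2) = 1/(2 + 9*√y))
U = -100 - 79*(2 - 9*I)/85 (U = -100 - 79/(2 + 9*√(-1)) = -100 - 79/(2 + 9*I) = -100 + ((2 - 9*I)/85)*(-79) = -100 - 79*(2 - 9*I)/85 ≈ -101.86 + 8.3647*I)
(3302 + 44774)*(U - 20592) = (3302 + 44774)*((-8658/85 + 711*I/85) - 20592) = 48076*(-1758978/85 + 711*I/85) = -4974389784/5 + 2010708*I/5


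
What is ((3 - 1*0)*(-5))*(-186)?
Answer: 2790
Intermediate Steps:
((3 - 1*0)*(-5))*(-186) = ((3 + 0)*(-5))*(-186) = (3*(-5))*(-186) = -15*(-186) = 2790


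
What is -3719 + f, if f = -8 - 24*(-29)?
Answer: -3031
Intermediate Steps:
f = 688 (f = -8 + 696 = 688)
-3719 + f = -3719 + 688 = -3031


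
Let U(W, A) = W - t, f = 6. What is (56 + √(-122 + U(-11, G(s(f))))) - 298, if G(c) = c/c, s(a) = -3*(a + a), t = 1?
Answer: -242 + I*√134 ≈ -242.0 + 11.576*I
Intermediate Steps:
s(a) = -6*a
G(c) = 1
U(W, A) = -1 + W (U(W, A) = W - 1*1 = W - 1 = -1 + W)
(56 + √(-122 + U(-11, G(s(f))))) - 298 = (56 + √(-122 + (-1 - 11))) - 298 = (56 + √(-122 - 12)) - 298 = (56 + √(-134)) - 298 = (56 + I*√134) - 298 = -242 + I*√134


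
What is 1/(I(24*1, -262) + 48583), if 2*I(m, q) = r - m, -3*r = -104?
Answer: 3/145765 ≈ 2.0581e-5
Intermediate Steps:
r = 104/3 (r = -⅓*(-104) = 104/3 ≈ 34.667)
I(m, q) = 52/3 - m/2 (I(m, q) = (104/3 - m)/2 = 52/3 - m/2)
1/(I(24*1, -262) + 48583) = 1/((52/3 - 12) + 48583) = 1/(16/3 + 48583) = 1/(145765/3) = 3/145765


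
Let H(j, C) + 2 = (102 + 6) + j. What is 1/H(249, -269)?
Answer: 1/355 ≈ 0.0028169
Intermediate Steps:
H(j, C) = 106 + j (H(j, C) = -2 + ((102 + 6) + j) = -2 + (108 + j) = 106 + j)
1/H(249, -269) = 1/(106 + 249) = 1/355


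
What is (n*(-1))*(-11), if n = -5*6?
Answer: -330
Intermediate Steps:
n = -30
(n*(-1))*(-11) = -30*(-1)*(-11) = 30*(-11) = -330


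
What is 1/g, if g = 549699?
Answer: 1/549699 ≈ 1.8192e-6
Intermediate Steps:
1/g = 1/549699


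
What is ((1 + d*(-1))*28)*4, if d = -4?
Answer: 560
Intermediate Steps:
((1 + d*(-1))*28)*4 = ((1 - 4*(-1))*28)*4 = ((1 + 4)*28)*4 = (5*28)*4 = 140*4 = 560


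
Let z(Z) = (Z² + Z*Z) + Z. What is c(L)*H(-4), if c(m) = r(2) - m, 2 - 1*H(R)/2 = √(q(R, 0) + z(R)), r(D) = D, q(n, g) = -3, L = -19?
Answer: -126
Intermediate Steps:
z(Z) = Z + 2*Z² (z(Z) = (Z² + Z²) + Z = 2*Z² + Z = Z + 2*Z²)
H(R) = 4 - 2*√(-3 + R*(1 + 2*R))
c(m) = 2 - m
c(L)*H(-4) = (2 - 1*(-19))*(4 - 2*√(-3 - 4*(1 + 2*(-4)))) = (2 + 19)*(4 - 2*√(-3 - 4*(1 - 8))) = 21*(4 - 2*√(-3 - 4*(-7))) = 21*(4 - 2*√(-3 + 28)) = 21*(4 - 2*√25) = 21*(4 - 2*5) = 21*(4 - 10) = 21*(-6) = -126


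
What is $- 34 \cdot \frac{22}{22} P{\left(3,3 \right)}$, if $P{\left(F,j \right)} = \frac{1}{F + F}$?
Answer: $- \frac{17}{3} \approx -5.6667$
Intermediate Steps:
$P{\left(F,j \right)} = \frac{1}{2 F}$
$- 34 \cdot \frac{22}{22} P{\left(3,3 \right)} = - 34 \cdot \frac{22}{22} \frac{1}{2 \cdot 3} = - 34 \cdot 22 \cdot \frac{1}{22} \cdot \frac{1}{2} \cdot \frac{1}{3} = \left(-34\right) 1 \cdot \frac{1}{6} = \left(-34\right) \frac{1}{6} = - \frac{17}{3}$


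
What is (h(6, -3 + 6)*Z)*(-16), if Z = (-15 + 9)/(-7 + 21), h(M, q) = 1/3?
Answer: 16/7 ≈ 2.2857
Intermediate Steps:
h(M, q) = ⅓
Z = -3/7 (Z = -6/14 = -6*1/14 = -3/7 ≈ -0.42857)
(h(6, -3 + 6)*Z)*(-16) = ((⅓)*(-3/7))*(-16) = -⅐*(-16) = 16/7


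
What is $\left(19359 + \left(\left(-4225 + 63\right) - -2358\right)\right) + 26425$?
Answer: $43980$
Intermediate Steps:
$\left(19359 + \left(\left(-4225 + 63\right) - -2358\right)\right) + 26425 = \left(19359 + \left(-4162 + 2358\right)\right) + 26425 = \left(19359 - 1804\right) + 26425 = 17555 + 26425 = 43980$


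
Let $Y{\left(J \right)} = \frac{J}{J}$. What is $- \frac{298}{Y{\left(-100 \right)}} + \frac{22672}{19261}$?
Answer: $- \frac{5717106}{19261} \approx -296.82$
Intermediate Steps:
$Y{\left(J \right)} = 1$
$- \frac{298}{Y{\left(-100 \right)}} + \frac{22672}{19261} = - \frac{298}{1} + \frac{22672}{19261} = \left(-298\right) 1 + 22672 \cdot \frac{1}{19261} = -298 + \frac{22672}{19261} = - \frac{5717106}{19261}$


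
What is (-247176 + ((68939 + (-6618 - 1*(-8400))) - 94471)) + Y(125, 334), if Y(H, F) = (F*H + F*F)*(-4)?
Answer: -884150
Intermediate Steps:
Y(H, F) = -4*F² - 4*F*H (Y(H, F) = (F*H + F²)*(-4) = (F² + F*H)*(-4) = -4*F² - 4*F*H)
(-247176 + ((68939 + (-6618 - 1*(-8400))) - 94471)) + Y(125, 334) = (-247176 + ((68939 + (-6618 - 1*(-8400))) - 94471)) - 4*334*(334 + 125) = (-247176 + ((68939 + (-6618 + 8400)) - 94471)) - 4*334*459 = (-247176 + ((68939 + 1782) - 94471)) - 613224 = (-247176 + (70721 - 94471)) - 613224 = (-247176 - 23750) - 613224 = -270926 - 613224 = -884150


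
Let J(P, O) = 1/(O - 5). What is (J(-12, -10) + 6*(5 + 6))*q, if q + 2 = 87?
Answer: 16813/3 ≈ 5604.3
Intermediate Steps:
q = 85 (q = -2 + 87 = 85)
J(P, O) = 1/(-5 + O)
(J(-12, -10) + 6*(5 + 6))*q = (1/(-5 - 10) + 6*(5 + 6))*85 = (1/(-15) + 6*11)*85 = (-1/15 + 66)*85 = (989/15)*85 = 16813/3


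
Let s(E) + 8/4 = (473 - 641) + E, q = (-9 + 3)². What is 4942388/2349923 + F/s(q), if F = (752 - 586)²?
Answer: -32046099098/157444841 ≈ -203.54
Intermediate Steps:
q = 36 (q = (-6)² = 36)
s(E) = -170 + E (s(E) = -2 + ((473 - 641) + E) = -2 + (-168 + E) = -170 + E)
F = 27556 (F = 166² = 27556)
4942388/2349923 + F/s(q) = 4942388/2349923 + 27556/(-170 + 36) = 4942388*(1/2349923) + 27556/(-134) = 4942388/2349923 + 27556*(-1/134) = 4942388/2349923 - 13778/67 = -32046099098/157444841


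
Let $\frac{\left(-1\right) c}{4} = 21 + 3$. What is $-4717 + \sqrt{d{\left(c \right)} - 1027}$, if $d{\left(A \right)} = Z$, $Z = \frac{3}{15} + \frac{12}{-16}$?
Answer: $-4717 + \frac{i \sqrt{102755}}{10} \approx -4717.0 + 32.055 i$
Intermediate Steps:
$c = -96$ ($c = - 4 \left(21 + 3\right) = \left(-4\right) 24 = -96$)
$Z = - \frac{11}{20}$ ($Z = 3 \cdot \frac{1}{15} + 12 \left(- \frac{1}{16}\right) = \frac{1}{5} - \frac{3}{4} = - \frac{11}{20} \approx -0.55$)
$d{\left(A \right)} = - \frac{11}{20}$
$-4717 + \sqrt{d{\left(c \right)} - 1027} = -4717 + \sqrt{- \frac{11}{20} - 1027} = -4717 + \sqrt{- \frac{20551}{20}} = -4717 + \frac{i \sqrt{102755}}{10}$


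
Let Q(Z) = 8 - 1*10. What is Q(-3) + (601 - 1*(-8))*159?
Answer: 96829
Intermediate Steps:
Q(Z) = -2 (Q(Z) = 8 - 10 = -2)
Q(-3) + (601 - 1*(-8))*159 = -2 + (601 - 1*(-8))*159 = -2 + (601 + 8)*159 = -2 + 609*159 = -2 + 96831 = 96829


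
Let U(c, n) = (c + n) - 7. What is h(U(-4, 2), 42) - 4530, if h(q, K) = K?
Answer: -4488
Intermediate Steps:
U(c, n) = -7 + c + n
h(U(-4, 2), 42) - 4530 = 42 - 4530 = -4488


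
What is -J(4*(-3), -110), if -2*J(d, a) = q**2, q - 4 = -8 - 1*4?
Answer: 32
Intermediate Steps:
q = -8 (q = 4 + (-8 - 1*4) = 4 + (-8 - 4) = 4 - 12 = -8)
J(d, a) = -32 (J(d, a) = -1/2*(-8)**2 = -1/2*64 = -32)
-J(4*(-3), -110) = -1*(-32) = 32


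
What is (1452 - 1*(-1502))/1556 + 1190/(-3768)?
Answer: 1159879/732876 ≈ 1.5826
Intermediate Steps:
(1452 - 1*(-1502))/1556 + 1190/(-3768) = (1452 + 1502)*(1/1556) + 1190*(-1/3768) = 2954*(1/1556) - 595/1884 = 1477/778 - 595/1884 = 1159879/732876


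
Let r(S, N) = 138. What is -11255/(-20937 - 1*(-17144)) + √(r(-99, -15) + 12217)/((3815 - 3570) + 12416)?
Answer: 11255/3793 + √12355/12661 ≈ 2.9761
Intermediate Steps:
-11255/(-20937 - 1*(-17144)) + √(r(-99, -15) + 12217)/((3815 - 3570) + 12416) = -11255/(-20937 - 1*(-17144)) + √(138 + 12217)/((3815 - 3570) + 12416) = -11255/(-20937 + 17144) + √12355/(245 + 12416) = -11255/(-3793) + √12355/12661 = -11255*(-1/3793) + √12355*(1/12661) = 11255/3793 + √12355/12661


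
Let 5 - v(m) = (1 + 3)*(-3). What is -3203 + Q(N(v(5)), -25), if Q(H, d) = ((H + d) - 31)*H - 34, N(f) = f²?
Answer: 64100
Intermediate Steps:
v(m) = 17 (v(m) = 5 - (1 + 3)*(-3) = 5 - 4*(-3) = 5 - 1*(-12) = 5 + 12 = 17)
Q(H, d) = -34 + H*(-31 + H + d) (Q(H, d) = (-31 + H + d)*H - 34 = H*(-31 + H + d) - 34 = -34 + H*(-31 + H + d))
-3203 + Q(N(v(5)), -25) = -3203 + (-34 + (17²)² - 31*17² + 17²*(-25)) = -3203 + (-34 + 289² - 31*289 + 289*(-25)) = -3203 + (-34 + 83521 - 8959 - 7225) = -3203 + 67303 = 64100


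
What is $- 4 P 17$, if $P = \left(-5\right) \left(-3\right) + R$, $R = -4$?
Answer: $-748$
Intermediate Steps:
$P = 11$ ($P = \left(-5\right) \left(-3\right) - 4 = 15 - 4 = 11$)
$- 4 P 17 = \left(-4\right) 11 \cdot 17 = \left(-44\right) 17 = -748$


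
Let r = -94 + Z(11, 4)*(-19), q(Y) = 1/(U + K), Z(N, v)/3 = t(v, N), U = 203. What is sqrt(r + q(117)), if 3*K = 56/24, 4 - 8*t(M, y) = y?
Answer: I*sqrt(593601610)/3668 ≈ 6.6423*I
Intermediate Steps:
t(M, y) = 1/2 - y/8
Z(N, v) = 3/2 - 3*N/8 (Z(N, v) = 3*(1/2 - N/8) = 3/2 - 3*N/8)
K = 7/9 (K = (56/24)/3 = (56*(1/24))/3 = (1/3)*(7/3) = 7/9 ≈ 0.77778)
q(Y) = 9/1834 (q(Y) = 1/(203 + 7/9) = 1/(1834/9) = 9/1834)
r = -353/8 (r = -94 + (3/2 - 3/8*11)*(-19) = -94 + (3/2 - 33/8)*(-19) = -94 - 21/8*(-19) = -94 + 399/8 = -353/8 ≈ -44.125)
sqrt(r + q(117)) = sqrt(-353/8 + 9/1834) = sqrt(-323665/7336) = I*sqrt(593601610)/3668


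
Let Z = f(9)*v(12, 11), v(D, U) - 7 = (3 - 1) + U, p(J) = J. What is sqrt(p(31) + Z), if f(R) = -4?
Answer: 7*I ≈ 7.0*I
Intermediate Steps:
v(D, U) = 9 + U (v(D, U) = 7 + ((3 - 1) + U) = 7 + (2 + U) = 9 + U)
Z = -80 (Z = -4*(9 + 11) = -4*20 = -80)
sqrt(p(31) + Z) = sqrt(31 - 80) = sqrt(-49) = 7*I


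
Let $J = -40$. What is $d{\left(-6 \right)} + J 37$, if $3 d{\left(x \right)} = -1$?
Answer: $- \frac{4441}{3} \approx -1480.3$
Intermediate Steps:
$d{\left(x \right)} = - \frac{1}{3}$ ($d{\left(x \right)} = \frac{1}{3} \left(-1\right) = - \frac{1}{3}$)
$d{\left(-6 \right)} + J 37 = - \frac{1}{3} - 1480 = - \frac{4441}{3}$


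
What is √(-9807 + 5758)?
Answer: I*√4049 ≈ 63.632*I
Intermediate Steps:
√(-9807 + 5758) = √(-4049) = I*√4049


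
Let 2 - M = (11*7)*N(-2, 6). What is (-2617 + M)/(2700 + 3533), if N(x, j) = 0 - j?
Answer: -2153/6233 ≈ -0.34542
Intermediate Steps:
N(x, j) = -j
M = 464 (M = 2 - 11*7*(-1*6) = 2 - 77*(-6) = 2 - 1*(-462) = 2 + 462 = 464)
(-2617 + M)/(2700 + 3533) = (-2617 + 464)/(2700 + 3533) = -2153/6233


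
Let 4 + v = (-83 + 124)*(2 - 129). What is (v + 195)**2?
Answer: 25160256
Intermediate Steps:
v = -5211 (v = -4 + (-83 + 124)*(2 - 129) = -4 + 41*(-127) = -4 - 5207 = -5211)
(v + 195)**2 = (-5211 + 195)**2 = (-5016)**2 = 25160256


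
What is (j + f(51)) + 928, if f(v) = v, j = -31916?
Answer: -30937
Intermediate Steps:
(j + f(51)) + 928 = (-31916 + 51) + 928 = -31865 + 928 = -30937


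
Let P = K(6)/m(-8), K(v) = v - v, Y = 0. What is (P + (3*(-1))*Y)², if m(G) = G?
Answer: 0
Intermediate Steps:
K(v) = 0
P = 0 (P = 0/(-8) = 0*(-⅛) = 0)
(P + (3*(-1))*Y)² = (0 + (3*(-1))*0)² = (0 - 3*0)² = (0 + 0)² = 0² = 0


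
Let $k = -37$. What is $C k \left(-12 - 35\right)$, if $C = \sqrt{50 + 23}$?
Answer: $1739 \sqrt{73} \approx 14858.0$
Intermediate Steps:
$C = \sqrt{73} \approx 8.544$
$C k \left(-12 - 35\right) = \sqrt{73} \left(-37\right) \left(-12 - 35\right) = - 37 \sqrt{73} \left(-47\right) = 1739 \sqrt{73}$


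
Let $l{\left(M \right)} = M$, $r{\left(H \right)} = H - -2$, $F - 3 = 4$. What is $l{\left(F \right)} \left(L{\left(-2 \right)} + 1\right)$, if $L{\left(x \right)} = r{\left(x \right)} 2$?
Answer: $7$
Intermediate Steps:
$F = 7$ ($F = 3 + 4 = 7$)
$r{\left(H \right)} = 2 + H$ ($r{\left(H \right)} = H + 2 = 2 + H$)
$L{\left(x \right)} = 4 + 2 x$ ($L{\left(x \right)} = \left(2 + x\right) 2 = 4 + 2 x$)
$l{\left(F \right)} \left(L{\left(-2 \right)} + 1\right) = 7 \left(\left(4 + 2 \left(-2\right)\right) + 1\right) = 7 \left(\left(4 - 4\right) + 1\right) = 7 \left(0 + 1\right) = 7 \cdot 1 = 7$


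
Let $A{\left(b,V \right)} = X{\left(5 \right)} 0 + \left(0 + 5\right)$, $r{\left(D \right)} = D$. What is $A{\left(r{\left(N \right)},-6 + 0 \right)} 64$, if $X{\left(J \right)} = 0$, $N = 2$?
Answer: $320$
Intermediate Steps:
$A{\left(b,V \right)} = 5$ ($A{\left(b,V \right)} = 0 \cdot 0 + \left(0 + 5\right) = 0 + 5 = 5$)
$A{\left(r{\left(N \right)},-6 + 0 \right)} 64 = 5 \cdot 64 = 320$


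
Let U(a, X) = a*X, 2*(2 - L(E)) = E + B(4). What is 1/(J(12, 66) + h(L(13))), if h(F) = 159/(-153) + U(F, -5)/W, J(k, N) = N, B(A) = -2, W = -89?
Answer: 9078/587929 ≈ 0.015441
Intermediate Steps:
L(E) = 3 - E/2 (L(E) = 2 - (E - 2)/2 = 2 - (-2 + E)/2 = 2 + (1 - E/2) = 3 - E/2)
U(a, X) = X*a
h(F) = -53/51 + 5*F/89 (h(F) = 159/(-153) - 5*F/(-89) = 159*(-1/153) - 5*F*(-1/89) = -53/51 + 5*F/89)
1/(J(12, 66) + h(L(13))) = 1/(66 + (-53/51 + 5*(3 - ½*13)/89)) = 1/(66 + (-53/51 + 5*(3 - 13/2)/89)) = 1/(66 + (-53/51 + (5/89)*(-7/2))) = 1/(66 + (-53/51 - 35/178)) = 1/(66 - 11219/9078) = 1/(587929/9078) = 9078/587929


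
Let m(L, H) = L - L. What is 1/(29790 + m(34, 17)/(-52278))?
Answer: 1/29790 ≈ 3.3568e-5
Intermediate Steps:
m(L, H) = 0
1/(29790 + m(34, 17)/(-52278)) = 1/(29790 + 0/(-52278)) = 1/(29790 + 0*(-1/52278)) = 1/(29790 + 0) = 1/29790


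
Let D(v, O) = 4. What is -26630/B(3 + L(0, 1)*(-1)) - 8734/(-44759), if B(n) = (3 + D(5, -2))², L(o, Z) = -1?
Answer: -108318564/199381 ≈ -543.27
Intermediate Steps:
B(n) = 49 (B(n) = (3 + 4)² = 7² = 49)
-26630/B(3 + L(0, 1)*(-1)) - 8734/(-44759) = -26630/49 - 8734/(-44759) = -26630*1/49 - 8734*(-1/44759) = -26630/49 + 794/4069 = -108318564/199381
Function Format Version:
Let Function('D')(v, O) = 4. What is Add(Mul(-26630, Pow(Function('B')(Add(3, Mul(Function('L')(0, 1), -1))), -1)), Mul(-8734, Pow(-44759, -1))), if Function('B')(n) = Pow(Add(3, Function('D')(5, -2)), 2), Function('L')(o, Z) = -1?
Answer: Rational(-108318564, 199381) ≈ -543.27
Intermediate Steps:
Function('B')(n) = 49 (Function('B')(n) = Pow(Add(3, 4), 2) = Pow(7, 2) = 49)
Add(Mul(-26630, Pow(Function('B')(Add(3, Mul(Function('L')(0, 1), -1))), -1)), Mul(-8734, Pow(-44759, -1))) = Add(Mul(-26630, Pow(49, -1)), Mul(-8734, Pow(-44759, -1))) = Add(Mul(-26630, Rational(1, 49)), Mul(-8734, Rational(-1, 44759))) = Add(Rational(-26630, 49), Rational(794, 4069)) = Rational(-108318564, 199381)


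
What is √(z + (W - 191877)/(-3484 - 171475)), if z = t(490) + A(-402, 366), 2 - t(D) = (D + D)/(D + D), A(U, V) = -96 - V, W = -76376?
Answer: I*√14064577148314/174959 ≈ 21.435*I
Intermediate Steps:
t(D) = 1 (t(D) = 2 - (D + D)/(D + D) = 2 - 2*D/(2*D) = 2 - 2*D*1/(2*D) = 2 - 1*1 = 2 - 1 = 1)
z = -461 (z = 1 + (-96 - 1*366) = 1 + (-96 - 366) = 1 - 462 = -461)
√(z + (W - 191877)/(-3484 - 171475)) = √(-461 + (-76376 - 191877)/(-3484 - 171475)) = √(-461 - 268253/(-174959)) = √(-461 - 268253*(-1/174959)) = √(-461 + 268253/174959) = √(-80387846/174959) = I*√14064577148314/174959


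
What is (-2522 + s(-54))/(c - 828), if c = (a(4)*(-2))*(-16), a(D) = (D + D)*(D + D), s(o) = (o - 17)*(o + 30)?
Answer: -409/610 ≈ -0.67049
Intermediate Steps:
s(o) = (-17 + o)*(30 + o)
a(D) = 4*D**2 (a(D) = (2*D)*(2*D) = 4*D**2)
c = 2048 (c = ((4*4**2)*(-2))*(-16) = ((4*16)*(-2))*(-16) = (64*(-2))*(-16) = -128*(-16) = 2048)
(-2522 + s(-54))/(c - 828) = (-2522 + (-510 + (-54)**2 + 13*(-54)))/(2048 - 828) = (-2522 + (-510 + 2916 - 702))/1220 = (-2522 + 1704)*(1/1220) = -818*1/1220 = -409/610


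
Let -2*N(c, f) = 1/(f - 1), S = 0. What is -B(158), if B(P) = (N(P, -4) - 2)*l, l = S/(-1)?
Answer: 0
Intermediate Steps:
l = 0 (l = 0/(-1) = 0*(-1) = 0)
N(c, f) = -1/(2*(-1 + f)) (N(c, f) = -1/(2*(f - 1)) = -1/(2*(-1 + f)))
B(P) = 0 (B(P) = (-1/(-2 + 2*(-4)) - 2)*0 = (-1/(-2 - 8) - 2)*0 = (-1/(-10) - 2)*0 = (-1*(-1/10) - 2)*0 = (1/10 - 2)*0 = -19/10*0 = 0)
-B(158) = -1*0 = 0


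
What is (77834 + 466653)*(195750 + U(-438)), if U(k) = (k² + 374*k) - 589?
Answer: 121525686991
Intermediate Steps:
U(k) = -589 + k² + 374*k
(77834 + 466653)*(195750 + U(-438)) = (77834 + 466653)*(195750 + (-589 + (-438)² + 374*(-438))) = 544487*(195750 + (-589 + 191844 - 163812)) = 544487*(195750 + 27443) = 544487*223193 = 121525686991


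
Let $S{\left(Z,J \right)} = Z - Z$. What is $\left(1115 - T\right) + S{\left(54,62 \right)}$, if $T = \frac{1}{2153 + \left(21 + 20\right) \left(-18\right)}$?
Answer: $\frac{1577724}{1415} \approx 1115.0$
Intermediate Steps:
$S{\left(Z,J \right)} = 0$
$T = \frac{1}{1415}$ ($T = \frac{1}{2153 + 41 \left(-18\right)} = \frac{1}{2153 - 738} = \frac{1}{1415} \approx 0.00070671$)
$\left(1115 - T\right) + S{\left(54,62 \right)} = \left(1115 - \frac{1}{1415}\right) + 0 = \frac{1577724}{1415} + 0 = \frac{1577724}{1415}$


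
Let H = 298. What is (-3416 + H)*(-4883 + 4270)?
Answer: 1911334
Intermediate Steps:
(-3416 + H)*(-4883 + 4270) = (-3416 + 298)*(-4883 + 4270) = -3118*(-613) = 1911334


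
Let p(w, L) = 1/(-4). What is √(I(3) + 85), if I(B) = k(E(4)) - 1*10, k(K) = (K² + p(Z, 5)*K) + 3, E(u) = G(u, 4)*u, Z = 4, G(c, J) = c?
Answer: √330 ≈ 18.166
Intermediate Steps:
p(w, L) = -¼
E(u) = u² (E(u) = u*u = u²)
k(K) = 3 + K² - K/4 (k(K) = (K² - K/4) + 3 = 3 + K² - K/4)
I(B) = 245 (I(B) = (3 + (4²)² - ¼*4²) - 1*10 = (3 + 16² - ¼*16) - 10 = (3 + 256 - 4) - 10 = 255 - 10 = 245)
√(I(3) + 85) = √(245 + 85) = √330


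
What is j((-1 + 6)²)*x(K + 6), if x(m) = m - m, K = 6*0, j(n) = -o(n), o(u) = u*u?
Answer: 0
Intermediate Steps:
o(u) = u²
j(n) = -n²
K = 0
x(m) = 0
j((-1 + 6)²)*x(K + 6) = -((-1 + 6)²)²*0 = -(5²)²*0 = -1*25²*0 = -1*625*0 = -625*0 = 0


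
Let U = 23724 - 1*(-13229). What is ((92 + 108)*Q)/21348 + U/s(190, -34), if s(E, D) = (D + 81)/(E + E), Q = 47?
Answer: 74943011630/250839 ≈ 2.9877e+5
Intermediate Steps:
U = 36953 (U = 23724 + 13229 = 36953)
s(E, D) = (81 + D)/(2*E) (s(E, D) = (81 + D)/((2*E)) = (81 + D)*(1/(2*E)) = (81 + D)/(2*E))
((92 + 108)*Q)/21348 + U/s(190, -34) = ((92 + 108)*47)/21348 + 36953/(((1/2)*(81 - 34)/190)) = (200*47)*(1/21348) + 36953/(((1/2)*(1/190)*47)) = 9400*(1/21348) + 36953/(47/380) = 2350/5337 + 36953*(380/47) = 2350/5337 + 14042140/47 = 74943011630/250839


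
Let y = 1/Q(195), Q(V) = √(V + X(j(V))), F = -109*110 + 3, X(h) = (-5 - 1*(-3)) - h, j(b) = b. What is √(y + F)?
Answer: √(-47948 - 2*I*√2)/2 ≈ 0.0032292 - 109.49*I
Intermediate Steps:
X(h) = -2 - h (X(h) = (-5 + 3) - h = -2 - h)
F = -11987 (F = -11990 + 3 = -11987)
Q(V) = I*√2 (Q(V) = √(V + (-2 - V)) = √(-2) = I*√2)
y = -I*√2/2 (y = 1/(I*√2) = -I*√2/2 ≈ -0.70711*I)
√(y + F) = √(-I*√2/2 - 11987) = √(-11987 - I*√2/2)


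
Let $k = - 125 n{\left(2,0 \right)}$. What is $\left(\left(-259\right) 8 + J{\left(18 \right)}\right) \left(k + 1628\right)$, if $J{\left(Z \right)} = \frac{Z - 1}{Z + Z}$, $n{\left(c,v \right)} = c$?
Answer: $- \frac{51382175}{18} \approx -2.8546 \cdot 10^{6}$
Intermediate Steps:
$J{\left(Z \right)} = \frac{-1 + Z}{2 Z}$
$k = -250$ ($k = \left(-125\right) 2 = -250$)
$\left(\left(-259\right) 8 + J{\left(18 \right)}\right) \left(k + 1628\right) = \left(\left(-259\right) 8 + \frac{-1 + 18}{2 \cdot 18}\right) \left(-250 + 1628\right) = \left(-2072 + \frac{1}{2} \cdot \frac{1}{18} \cdot 17\right) 1378 = \left(-2072 + \frac{17}{36}\right) 1378 = \left(- \frac{74575}{36}\right) 1378 = - \frac{51382175}{18}$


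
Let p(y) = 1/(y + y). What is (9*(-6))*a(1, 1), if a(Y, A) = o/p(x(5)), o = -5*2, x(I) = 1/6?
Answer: 180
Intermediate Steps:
x(I) = 1/6
p(y) = 1/(2*y)
o = -10
a(Y, A) = -10/3 (a(Y, A) = -10/(1/(2*(1/6))) = -10/((1/2)*6) = -10/3)
(9*(-6))*a(1, 1) = (9*(-6))*(-10/3) = -54*(-10/3) = 180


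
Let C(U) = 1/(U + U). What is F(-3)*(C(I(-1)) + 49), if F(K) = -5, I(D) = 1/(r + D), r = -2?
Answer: -475/2 ≈ -237.50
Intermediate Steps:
I(D) = 1/(-2 + D)
C(U) = 1/(2*U)
F(-3)*(C(I(-1)) + 49) = -5*(1/(2*(1/(-2 - 1))) + 49) = -5*(1/(2*(1/(-3))) + 49) = -5*(1/(2*(-1/3)) + 49) = -5*((1/2)*(-3) + 49) = -5*(-3/2 + 49) = -5*95/2 = -475/2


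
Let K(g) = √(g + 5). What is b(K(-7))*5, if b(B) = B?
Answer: 5*I*√2 ≈ 7.0711*I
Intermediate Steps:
K(g) = √(5 + g)
b(K(-7))*5 = √(5 - 7)*5 = √(-2)*5 = (I*√2)*5 = 5*I*√2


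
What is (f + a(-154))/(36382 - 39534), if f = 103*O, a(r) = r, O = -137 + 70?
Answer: 7055/3152 ≈ 2.2383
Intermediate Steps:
O = -67
f = -6901 (f = 103*(-67) = -6901)
(f + a(-154))/(36382 - 39534) = (-6901 - 154)/(36382 - 39534) = -7055/(-3152) = -7055*(-1/3152) = 7055/3152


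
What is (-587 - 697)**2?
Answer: 1648656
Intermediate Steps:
(-587 - 697)**2 = (-1284)**2 = 1648656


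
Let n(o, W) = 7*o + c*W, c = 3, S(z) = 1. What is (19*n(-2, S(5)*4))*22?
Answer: -836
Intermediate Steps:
n(o, W) = 3*W + 7*o (n(o, W) = 7*o + 3*W = 3*W + 7*o)
(19*n(-2, S(5)*4))*22 = (19*(3*(1*4) + 7*(-2)))*22 = (19*(3*4 - 14))*22 = (19*(12 - 14))*22 = (19*(-2))*22 = -38*22 = -836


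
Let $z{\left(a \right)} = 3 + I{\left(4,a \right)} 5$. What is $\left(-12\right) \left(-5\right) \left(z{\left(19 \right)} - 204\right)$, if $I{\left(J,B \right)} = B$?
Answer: $-6360$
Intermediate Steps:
$z{\left(a \right)} = 3 + 5 a$ ($z{\left(a \right)} = 3 + a 5 = 3 + 5 a$)
$\left(-12\right) \left(-5\right) \left(z{\left(19 \right)} - 204\right) = \left(-12\right) \left(-5\right) \left(\left(3 + 5 \cdot 19\right) - 204\right) = 60 \left(\left(3 + 95\right) - 204\right) = 60 \left(98 - 204\right) = 60 \left(-106\right) = -6360$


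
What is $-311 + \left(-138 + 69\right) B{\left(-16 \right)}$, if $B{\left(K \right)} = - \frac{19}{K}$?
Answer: $- \frac{6287}{16} \approx -392.94$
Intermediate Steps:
$-311 + \left(-138 + 69\right) B{\left(-16 \right)} = -311 + \left(-138 + 69\right) \left(- \frac{19}{-16}\right) = -311 - 69 \left(\left(-19\right) \left(- \frac{1}{16}\right)\right) = -311 - \frac{1311}{16} = - \frac{6287}{16}$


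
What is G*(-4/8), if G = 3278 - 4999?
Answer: 1721/2 ≈ 860.50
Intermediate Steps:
G = -1721
G*(-4/8) = -(-6884)/8 = -1721*(-1/2) = 1721/2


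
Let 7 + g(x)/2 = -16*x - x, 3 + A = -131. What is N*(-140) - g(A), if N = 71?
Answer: -14482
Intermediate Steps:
A = -134 (A = -3 - 131 = -134)
g(x) = -14 - 34*x (g(x) = -14 + 2*(-16*x - x) = -14 + 2*(-17*x) = -14 - 34*x)
N*(-140) - g(A) = 71*(-140) - (-14 - 34*(-134)) = -9940 - (-14 + 4556) = -9940 - 1*4542 = -9940 - 4542 = -14482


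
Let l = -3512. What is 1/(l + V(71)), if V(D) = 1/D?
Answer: -71/249351 ≈ -0.00028474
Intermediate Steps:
1/(l + V(71)) = 1/(-3512 + 1/71) = 1/(-249351/71) = -71/249351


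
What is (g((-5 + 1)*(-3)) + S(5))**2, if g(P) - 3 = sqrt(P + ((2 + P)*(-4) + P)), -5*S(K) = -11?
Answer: -124/25 + 208*I*sqrt(2)/5 ≈ -4.96 + 58.831*I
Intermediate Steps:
S(K) = 11/5 (S(K) = -1/5*(-11) = 11/5)
g(P) = 3 + sqrt(-8 - 2*P) (g(P) = 3 + sqrt(P + ((2 + P)*(-4) + P)) = 3 + sqrt(P + ((-8 - 4*P) + P)) = 3 + sqrt(P + (-8 - 3*P)) = 3 + sqrt(-8 - 2*P))
(g((-5 + 1)*(-3)) + S(5))**2 = ((3 + sqrt(-8 - 2*(-5 + 1)*(-3))) + 11/5)**2 = ((3 + sqrt(-8 - (-8)*(-3))) + 11/5)**2 = ((3 + sqrt(-8 - 2*12)) + 11/5)**2 = ((3 + sqrt(-8 - 24)) + 11/5)**2 = ((3 + sqrt(-32)) + 11/5)**2 = ((3 + 4*I*sqrt(2)) + 11/5)**2 = (26/5 + 4*I*sqrt(2))**2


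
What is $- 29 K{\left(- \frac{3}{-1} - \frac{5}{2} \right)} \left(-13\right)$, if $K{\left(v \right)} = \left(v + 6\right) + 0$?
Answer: $\frac{4901}{2} \approx 2450.5$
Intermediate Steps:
$K{\left(v \right)} = 6 + v$ ($K{\left(v \right)} = \left(6 + v\right) + 0 = 6 + v$)
$- 29 K{\left(- \frac{3}{-1} - \frac{5}{2} \right)} \left(-13\right) = - 29 \left(6 - \left(-3 + \frac{5}{2}\right)\right) \left(-13\right) = - 29 \left(6 - - \frac{1}{2}\right) \left(-13\right) = - 29 \left(6 + \left(3 - \frac{5}{2}\right)\right) \left(-13\right) = - 29 \left(6 + \frac{1}{2}\right) \left(-13\right) = \left(-29\right) \frac{13}{2} \left(-13\right) = \left(- \frac{377}{2}\right) \left(-13\right) = \frac{4901}{2}$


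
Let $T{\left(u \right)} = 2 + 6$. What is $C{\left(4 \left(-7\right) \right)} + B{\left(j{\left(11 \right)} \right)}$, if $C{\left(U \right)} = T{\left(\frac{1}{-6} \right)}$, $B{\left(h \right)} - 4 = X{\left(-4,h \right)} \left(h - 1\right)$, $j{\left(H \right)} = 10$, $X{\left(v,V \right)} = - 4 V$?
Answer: $-348$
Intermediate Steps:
$B{\left(h \right)} = 4 - 4 h \left(-1 + h\right)$ ($B{\left(h \right)} = 4 + - 4 h \left(h - 1\right) = 4 + - 4 h \left(-1 + h\right) = 4 - 4 h \left(-1 + h\right)$)
$T{\left(u \right)} = 8$
$C{\left(U \right)} = 8$
$C{\left(4 \left(-7\right) \right)} + B{\left(j{\left(11 \right)} \right)} = 8 + \left(4 - 4 \cdot 10^{2} + 4 \cdot 10\right) = 8 + \left(4 - 400 + 40\right) = 8 - 356 = -348$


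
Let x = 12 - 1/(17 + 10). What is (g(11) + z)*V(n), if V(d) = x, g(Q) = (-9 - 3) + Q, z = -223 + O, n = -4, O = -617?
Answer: -271643/27 ≈ -10061.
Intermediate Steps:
z = -840 (z = -223 - 617 = -840)
x = 323/27 (x = 12 - 1/27 = 323/27 ≈ 11.963)
g(Q) = -12 + Q
V(d) = 323/27
(g(11) + z)*V(n) = ((-12 + 11) - 840)*(323/27) = (-1 - 840)*(323/27) = -841*323/27 = -271643/27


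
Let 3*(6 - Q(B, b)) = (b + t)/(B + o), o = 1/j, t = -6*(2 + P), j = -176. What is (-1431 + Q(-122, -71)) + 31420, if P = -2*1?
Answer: 1932235409/64419 ≈ 29995.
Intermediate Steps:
P = -2
t = 0 (t = -6*(2 - 2) = -6*0 = 0)
o = -1/176 (o = 1/(-176) = -1/176 ≈ -0.0056818)
Q(B, b) = 6 - b/(3*(-1/176 + B)) (Q(B, b) = 6 - (b + 0)/(3*(B - 1/176)) = 6 - b/(3*(-1/176 + B)))
(-1431 + Q(-122, -71)) + 31420 = (-1431 + 2*(-9 - 88*(-71) + 1584*(-122))/(3*(-1 + 176*(-122)))) + 31420 = (-1431 + 2*(-9 + 6248 - 193248)/(3*(-1 - 21472))) + 31420 = (-1431 + (⅔)*(-187009)/(-21473)) + 31420 = (-1431 + (⅔)*(-1/21473)*(-187009)) + 31420 = (-1431 + 374018/64419) + 31420 = -91809571/64419 + 31420 = 1932235409/64419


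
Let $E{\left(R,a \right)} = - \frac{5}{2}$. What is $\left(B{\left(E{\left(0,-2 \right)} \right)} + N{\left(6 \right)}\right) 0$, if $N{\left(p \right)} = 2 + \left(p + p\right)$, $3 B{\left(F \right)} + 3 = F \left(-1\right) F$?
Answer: $0$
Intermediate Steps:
$E{\left(R,a \right)} = - \frac{5}{2}$ ($E{\left(R,a \right)} = \left(-5\right) \frac{1}{2} = - \frac{5}{2}$)
$B{\left(F \right)} = -1 - \frac{F^{2}}{3}$ ($B{\left(F \right)} = -1 + \frac{F \left(-1\right) F}{3} = -1 + \frac{- F F}{3} = -1 + \frac{\left(-1\right) F^{2}}{3} = -1 - \frac{F^{2}}{3}$)
$N{\left(p \right)} = 2 + 2 p$
$\left(B{\left(E{\left(0,-2 \right)} \right)} + N{\left(6 \right)}\right) 0 = \left(\left(-1 - \frac{\left(- \frac{5}{2}\right)^{2}}{3}\right) + \left(2 + 2 \cdot 6\right)\right) 0 = \left(\left(-1 - \frac{25}{12}\right) + \left(2 + 12\right)\right) 0 = \left(\left(-1 - \frac{25}{12}\right) + 14\right) 0 = \left(- \frac{37}{12} + 14\right) 0 = \frac{131}{12} \cdot 0 = 0$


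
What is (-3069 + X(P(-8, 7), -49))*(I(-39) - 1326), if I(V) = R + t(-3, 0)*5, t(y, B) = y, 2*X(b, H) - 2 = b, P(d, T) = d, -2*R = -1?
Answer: 4118016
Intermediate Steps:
R = ½ (R = -½*(-1) = ½ ≈ 0.50000)
X(b, H) = 1 + b/2
I(V) = -29/2 (I(V) = ½ - 3*5 = ½ - 15 = -29/2)
(-3069 + X(P(-8, 7), -49))*(I(-39) - 1326) = (-3069 + (1 + (½)*(-8)))*(-29/2 - 1326) = (-3069 + (1 - 4))*(-2681/2) = (-3069 - 3)*(-2681/2) = -3072*(-2681/2) = 4118016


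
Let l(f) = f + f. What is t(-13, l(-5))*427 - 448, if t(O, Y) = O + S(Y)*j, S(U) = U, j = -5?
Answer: 15351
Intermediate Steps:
l(f) = 2*f
t(O, Y) = O - 5*Y (t(O, Y) = O + Y*(-5) = O - 5*Y)
t(-13, l(-5))*427 - 448 = (-13 - 10*(-5))*427 - 448 = (-13 - 5*(-10))*427 - 448 = (-13 + 50)*427 - 448 = 37*427 - 448 = 15799 - 448 = 15351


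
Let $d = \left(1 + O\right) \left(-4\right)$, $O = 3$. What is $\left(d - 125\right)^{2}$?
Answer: $19881$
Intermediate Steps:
$d = -16$ ($d = \left(1 + 3\right) \left(-4\right) = 4 \left(-4\right) = -16$)
$\left(d - 125\right)^{2} = \left(-16 - 125\right)^{2} = \left(-141\right)^{2} = 19881$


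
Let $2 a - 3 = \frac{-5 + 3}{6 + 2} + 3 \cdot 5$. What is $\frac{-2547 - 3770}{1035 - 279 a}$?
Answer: $\frac{50536}{11529} \approx 4.3834$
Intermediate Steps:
$a = \frac{71}{8}$ ($a = \frac{3}{2} + \frac{\frac{-5 + 3}{6 + 2} + 3 \cdot 5}{2} = \frac{3}{2} + \frac{- \frac{2}{8} + 15}{2} = \frac{3}{2} + \frac{\left(-2\right) \frac{1}{8} + 15}{2} = \frac{3}{2} + \frac{- \frac{1}{4} + 15}{2} = \frac{3}{2} + \frac{1}{2} \cdot \frac{59}{4} = \frac{3}{2} + \frac{59}{8} = \frac{71}{8} \approx 8.875$)
$\frac{-2547 - 3770}{1035 - 279 a} = \frac{-2547 - 3770}{1035 - \frac{19809}{8}} = - \frac{6317}{1035 - \frac{19809}{8}} = - \frac{6317}{- \frac{11529}{8}} = \left(-6317\right) \left(- \frac{8}{11529}\right) = \frac{50536}{11529}$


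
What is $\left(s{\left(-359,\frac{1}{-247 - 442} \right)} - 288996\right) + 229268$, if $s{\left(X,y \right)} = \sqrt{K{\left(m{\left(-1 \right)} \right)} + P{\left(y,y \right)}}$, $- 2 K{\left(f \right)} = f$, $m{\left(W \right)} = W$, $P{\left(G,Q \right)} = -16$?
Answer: $-59728 + \frac{i \sqrt{62}}{2} \approx -59728.0 + 3.937 i$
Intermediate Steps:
$K{\left(f \right)} = - \frac{f}{2}$
$s{\left(X,y \right)} = \frac{i \sqrt{62}}{2}$ ($s{\left(X,y \right)} = \sqrt{\left(- \frac{1}{2}\right) \left(-1\right) - 16} = \sqrt{\frac{1}{2} - 16} = \sqrt{- \frac{31}{2}} = \frac{i \sqrt{62}}{2}$)
$\left(s{\left(-359,\frac{1}{-247 - 442} \right)} - 288996\right) + 229268 = \left(\frac{i \sqrt{62}}{2} - 288996\right) + 229268 = \left(-288996 + \frac{i \sqrt{62}}{2}\right) + 229268 = -59728 + \frac{i \sqrt{62}}{2}$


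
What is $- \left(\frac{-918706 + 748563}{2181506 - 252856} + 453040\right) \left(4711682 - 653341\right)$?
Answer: $- \frac{3545997468727923237}{1928650} \approx -1.8386 \cdot 10^{12}$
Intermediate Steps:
$- \left(\frac{-918706 + 748563}{2181506 - 252856} + 453040\right) \left(4711682 - 653341\right) = - \left(- \frac{170143}{1928650} + 453040\right) 4058341 = - \frac{873755425857 \cdot 4058341}{1928650} = \left(-1\right) \frac{3545997468727923237}{1928650} = - \frac{3545997468727923237}{1928650}$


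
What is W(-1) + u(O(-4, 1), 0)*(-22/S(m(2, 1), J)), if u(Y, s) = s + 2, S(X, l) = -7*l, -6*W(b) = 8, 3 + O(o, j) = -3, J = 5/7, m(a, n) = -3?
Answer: 112/15 ≈ 7.4667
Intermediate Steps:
J = 5/7 (J = 5*(⅐) = 5/7 ≈ 0.71429)
O(o, j) = -6 (O(o, j) = -3 - 3 = -6)
W(b) = -4/3 (W(b) = -⅙*8 = -4/3)
u(Y, s) = 2 + s
W(-1) + u(O(-4, 1), 0)*(-22/S(m(2, 1), J)) = -4/3 + (2 + 0)*(-22/((-7*5/7))) = -4/3 + 2*(-22/(-5)) = -4/3 + 2*(-22*(-⅕)) = -4/3 + 2*(22/5) = -4/3 + 44/5 = 112/15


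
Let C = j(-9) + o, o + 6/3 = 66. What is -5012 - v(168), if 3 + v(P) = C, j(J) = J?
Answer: -5064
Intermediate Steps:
o = 64 (o = -2 + 66 = 64)
C = 55 (C = -9 + 64 = 55)
v(P) = 52 (v(P) = -3 + 55 = 52)
-5012 - v(168) = -5012 - 1*52 = -5012 - 52 = -5064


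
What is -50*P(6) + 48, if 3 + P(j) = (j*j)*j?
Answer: -10602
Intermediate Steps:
P(j) = -3 + j**3 (P(j) = -3 + (j*j)*j = -3 + j**2*j = -3 + j**3)
-50*P(6) + 48 = -50*(-3 + 6**3) + 48 = -50*(-3 + 216) + 48 = -50*213 + 48 = -10650 + 48 = -10602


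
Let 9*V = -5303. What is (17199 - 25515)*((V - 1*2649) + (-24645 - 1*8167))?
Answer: 299793648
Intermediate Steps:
V = -5303/9 (V = (⅑)*(-5303) = -5303/9 ≈ -589.22)
(17199 - 25515)*((V - 1*2649) + (-24645 - 1*8167)) = (17199 - 25515)*((-5303/9 - 1*2649) + (-24645 - 1*8167)) = -8316*((-5303/9 - 2649) + (-24645 - 8167)) = -8316*(-29144/9 - 32812) = -8316*(-324452/9) = 299793648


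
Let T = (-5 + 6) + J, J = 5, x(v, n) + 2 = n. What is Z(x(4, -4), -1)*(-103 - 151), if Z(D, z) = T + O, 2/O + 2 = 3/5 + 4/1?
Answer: -22352/13 ≈ -1719.4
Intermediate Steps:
x(v, n) = -2 + n
O = 10/13 (O = 2/(-2 + (3/5 + 4/1)) = 2/(-2 + (3*(1/5) + 4*1)) = 2/(-2 + (3/5 + 4)) = 2/(-2 + 23/5) = 2/(13/5) = 2*(5/13) = 10/13 ≈ 0.76923)
T = 6 (T = (-5 + 6) + 5 = 1 + 5 = 6)
Z(D, z) = 88/13 (Z(D, z) = 6 + 10/13 = 88/13)
Z(x(4, -4), -1)*(-103 - 151) = 88*(-103 - 151)/13 = (88/13)*(-254) = -22352/13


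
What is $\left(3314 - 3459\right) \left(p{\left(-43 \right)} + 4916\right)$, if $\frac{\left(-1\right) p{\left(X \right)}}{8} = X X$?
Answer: $1432020$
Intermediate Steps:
$p{\left(X \right)} = - 8 X^{2}$ ($p{\left(X \right)} = - 8 X X = - 8 X^{2}$)
$\left(3314 - 3459\right) \left(p{\left(-43 \right)} + 4916\right) = \left(3314 - 3459\right) \left(- 8 \left(-43\right)^{2} + 4916\right) = - 145 \left(\left(-8\right) 1849 + 4916\right) = - 145 \left(-14792 + 4916\right) = \left(-145\right) \left(-9876\right) = 1432020$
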